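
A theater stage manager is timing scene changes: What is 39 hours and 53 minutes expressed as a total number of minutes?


Hours: 39
Minutes: 53
Convert hours to minutes: 39 x 60 = 2340
Add remaining minutes: 2340 + 53 = 2393

2393


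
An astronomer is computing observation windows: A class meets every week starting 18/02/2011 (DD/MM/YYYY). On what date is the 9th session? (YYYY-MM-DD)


First occurrence: 2011-02-18 (occurrence 1)
Each occurrence is 7 days after the previous.
Occurrence 9 is 8 weeks after the first.
8 weeks = 56 days
2011-02-18 + 56 days = 2011-04-15

2011-04-15


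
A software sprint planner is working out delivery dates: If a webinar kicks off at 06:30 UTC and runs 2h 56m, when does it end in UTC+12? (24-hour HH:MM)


Start: 06:30 in UTC
Step 1 - add duration:
  minutes: 30 + 56 = 86 (carry 1h)
  hours: 6 + 2 + 1 = 9
  end in UTC: 09:26
Step 2 - convert UTC -> UTC+12:
  offset difference: 12 - (0) = 12 hours
  9 + (12) = 21 -> mod 24 = 21
Result: 21:26 in UTC+12

21:26


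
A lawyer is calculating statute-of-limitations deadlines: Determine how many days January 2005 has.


Month: January
Year: 2005
January is a 31-day month
Total: 31 days

31


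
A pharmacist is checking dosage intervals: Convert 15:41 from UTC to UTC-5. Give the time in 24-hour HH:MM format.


Local time: 15:41 at UTC (offset 0h)
Target zone: UTC-5 (offset -5h)
Difference: -5 - (0) = -5 hours
Calculation: 15 + (-5) = 10
Result: 10:41

10:41


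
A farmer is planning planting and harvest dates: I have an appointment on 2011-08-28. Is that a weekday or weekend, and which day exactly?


Date: 2011-08-28
January 1, 2011 is a Saturday
Day of year: 240
Offset from Jan 1: 239 days
239 mod 7 = 1
Result: Sunday

Sunday


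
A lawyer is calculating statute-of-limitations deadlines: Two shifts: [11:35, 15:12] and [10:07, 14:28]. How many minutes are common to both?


Interval A: [695, 912] minutes from midnight
Interval B: [607, 868] minutes from midnight
Overlap start = max(695, 607) = 695
Overlap end = min(912, 868) = 868
Overlap = 868 - 695 = 173 minutes

173


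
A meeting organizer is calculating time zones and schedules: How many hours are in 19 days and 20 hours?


Days: 19
Extra hours: 20
Hours per day: 24
Days to hours: 19 x 24 = 456
Total: 456 + 20 = 476

476


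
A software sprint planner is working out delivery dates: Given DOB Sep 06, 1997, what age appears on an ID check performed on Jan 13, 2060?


Birth: 1997-09-06
Reference: 2060-01-13
Year difference: 2060 - 1997 = 63
Has birthday (09-06) occurred by 01-13? No
Birthday not yet reached this year -> subtract 1
Age in full years: 62

62


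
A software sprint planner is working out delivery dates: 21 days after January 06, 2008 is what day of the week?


Start: 2008-01-06 (Sunday)
Step 1 - find target date: add 21 days
  2008-01-06 + 21 days = 2008-01-27
Step 2 - day of week:
  21 mod 7 = 0
  Sunday + 0 days -> Sunday
Result: Sunday (2008-01-27)

Sunday


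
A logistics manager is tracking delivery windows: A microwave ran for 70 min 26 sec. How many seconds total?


Minutes: 70
Extra seconds: 26
Seconds per minute: 60
Minutes to seconds: 70 x 60 = 4200
Total: 4200 + 26 = 4226

4226


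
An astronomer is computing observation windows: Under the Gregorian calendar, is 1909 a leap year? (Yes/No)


Year: 1909
Divisible by 4? 1909 / 4 = 477.25 -> No
Not divisible by 4, so NOT a leap year

No


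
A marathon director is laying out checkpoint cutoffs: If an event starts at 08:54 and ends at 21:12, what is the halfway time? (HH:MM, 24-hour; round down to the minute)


Start time: 08:54 = 534 minutes from midnight
End time: 21:12 = 1272 minutes from midnight
Sum: 534 + 1272 = 1806
Midpoint: 1806 / 2 = 903 minutes
Convert: 903 / 60 = 15 hours, 3 minutes
Result: 15:03

15:03


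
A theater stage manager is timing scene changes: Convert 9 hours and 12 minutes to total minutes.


Hours: 9
Extra minutes: 12
Minutes per hour: 60
Hours to minutes: 9 x 60 = 540
Total: 540 + 12 = 552

552


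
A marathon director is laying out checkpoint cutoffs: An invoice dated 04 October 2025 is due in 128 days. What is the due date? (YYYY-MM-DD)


Start: 2025-10-04
Adding 128 days
Days remaining in October: 27
After October: 101 days still to add
November 2025: 30 days, 71 remaining
December 2025: 31 days, 40 remaining
January 2026: 31 days, 9 remaining
February 2026 has 28 days, need 9
Result: 2026-02-09

2026-02-09


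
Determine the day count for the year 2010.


Year: 2010
Check leap year rules:
Divisible by 4? No
2010 is not a leap year
Days: 365

365


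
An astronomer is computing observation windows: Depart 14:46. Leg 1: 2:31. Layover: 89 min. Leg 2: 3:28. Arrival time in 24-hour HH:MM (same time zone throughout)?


Depart: 14:46
Leg 1: +151 min -> 17:17
Layover: +89 min -> 18:46
Leg 2: +208 min -> 22:14
Total travel: 448 minutes = 7h 28m
Arrival: 22:14

22:14


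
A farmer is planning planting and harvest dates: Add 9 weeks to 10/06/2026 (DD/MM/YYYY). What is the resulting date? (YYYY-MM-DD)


Start: 2026-06-10
Weeks to add: 9
Convert to days: 9 x 7 = 63 days
Add 63 days to 2026-06-10
Result: 2026-08-12

2026-08-12


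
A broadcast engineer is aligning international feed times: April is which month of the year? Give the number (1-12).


Calendar month order:
3. March
4. April <--
5. May
April is month number 4

4


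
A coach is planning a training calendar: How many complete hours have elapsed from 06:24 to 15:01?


Start: 06:24
End: 15:01
Hour difference: 15 - 6 = 9 hours
Minute difference: 1 - 24 = -23 minutes
Total minutes: 517
Complete hours: 517 / 60 = 8 (remainder 37)

8


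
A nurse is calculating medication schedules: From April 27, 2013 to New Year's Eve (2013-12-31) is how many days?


Start: April 27, 2013
End: December 31, 2013
Days left in April: 3
May: 31
June: 30
July: 31
August: 31
... plus remaining months
Sum of remaining months: 245
Total: 3 + 245 = 248

248


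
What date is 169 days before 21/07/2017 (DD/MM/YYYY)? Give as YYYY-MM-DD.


Start: 2017-07-21
Subtracting 169 days
Days already passed in July: 21
After going back through July: 148 more days to subtract
June 2017: 30 days, 118 remaining
May 2017: 31 days, 87 remaining
April 2017: 30 days, 57 remaining
March 2017: 31 days, 26 remaining
Result: 2017-02-02

2017-02-02


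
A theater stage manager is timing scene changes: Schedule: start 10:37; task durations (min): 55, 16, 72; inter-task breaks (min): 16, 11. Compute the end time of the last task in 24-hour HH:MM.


Start: 10:37 = 637 min from midnight
  after task 1 (55 min): 11:32
  after break (16 min): 11:48
  after task 2 (16 min): 12:04
  after break (11 min): 12:15
  after task 3 (72 min): 13:27
Total elapsed: 170 minutes
End time: 13:27

13:27


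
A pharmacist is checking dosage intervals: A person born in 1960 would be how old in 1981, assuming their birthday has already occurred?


Birth year: 1960
Current year: 1981
Age = current year - birth year
Age = 1981 - 1960 = 21

21


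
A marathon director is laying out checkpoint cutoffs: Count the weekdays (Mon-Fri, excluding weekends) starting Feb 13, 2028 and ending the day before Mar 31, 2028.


Start: 2028-02-13 (Sunday)
End (exclusive): 2028-03-31 (Friday)
Total calendar days: 47
Full weeks: 47 // 7 = 6 -> 30 weekdays
Remaining 5 days starting on Sunday:
  Sun(-), Mon(w), Tue(w), Wed(w), Thu(w) -> 4 weekdays
Total business days: 30 + 4 = 34

34


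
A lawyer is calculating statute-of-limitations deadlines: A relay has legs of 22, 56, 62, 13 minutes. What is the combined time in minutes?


Durations: 22, 56, 62, 13
Running sum: 22
+ 56 = 78
+ 62 = 140
+ 13 = 153
Total duration: 153 minutes
That is 2 hours and 33 minutes

153


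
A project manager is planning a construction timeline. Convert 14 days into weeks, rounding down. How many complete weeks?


Total days: 14
Days per week: 7
Division: 14 / 7 = 2 remainder 0
Complete weeks: 2
Remaining days: 0

2


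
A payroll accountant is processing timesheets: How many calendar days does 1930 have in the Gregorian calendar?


Year: 1930
Check leap year rules:
Divisible by 4? No
1930 is not a leap year
Days: 365

365


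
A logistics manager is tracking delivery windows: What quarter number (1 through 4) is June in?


Month: June (month 6)
Q1: January-March (months 1-3)
Q2: April-June (months 4-6)
Q3: July-September (months 7-9)
Q4: October-December (months 10-12)
Month 6 falls in Q2

2


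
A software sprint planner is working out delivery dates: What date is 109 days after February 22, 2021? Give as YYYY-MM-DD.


Start: 2021-02-22
Adding 109 days
Days remaining in February: 6
After February: 103 days still to add
March 2021: 31 days, 72 remaining
April 2021: 30 days, 42 remaining
May 2021: 31 days, 11 remaining
June 2021 has 30 days, need 11
Result: 2021-06-11

2021-06-11


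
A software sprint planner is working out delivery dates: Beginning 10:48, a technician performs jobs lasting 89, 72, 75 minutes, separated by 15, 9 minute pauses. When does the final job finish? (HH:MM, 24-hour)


Start: 10:48 = 648 min from midnight
  after task 1 (89 min): 12:17
  after break (15 min): 12:32
  after task 2 (72 min): 13:44
  after break (9 min): 13:53
  after task 3 (75 min): 15:08
Total elapsed: 260 minutes
End time: 15:08

15:08


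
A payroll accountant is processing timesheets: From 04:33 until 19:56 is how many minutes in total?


Start time: 04:33 = 273 minutes from midnight
End time: 19:56 = 1196 minutes from midnight
Difference: 1196 - 273 = 923 minutes
That is 15 hours and 23 minutes

923


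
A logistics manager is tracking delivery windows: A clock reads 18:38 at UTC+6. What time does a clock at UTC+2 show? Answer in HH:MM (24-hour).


Local time: 18:38 at UTC+6 (offset 6h)
Target zone: UTC+2 (offset 2h)
Difference: 2 - (6) = -4 hours
Calculation: 18 + (-4) = 14
Result: 14:38

14:38


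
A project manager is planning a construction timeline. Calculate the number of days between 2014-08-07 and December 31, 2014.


Start: August 07, 2014
End: December 31, 2014
Days left in August: 24
September: 30
October: 31
November: 30
December: 31
Sum of remaining months: 122
Total: 24 + 122 = 146

146


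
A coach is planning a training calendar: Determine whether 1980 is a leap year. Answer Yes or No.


Year: 1980
Divisible by 4? 1980 / 4 = 495.0 -> Yes
Divisible by 100? 1980 / 100 = 19.8 -> No
Divisible by 4 but not 100, so it IS a leap year

Yes


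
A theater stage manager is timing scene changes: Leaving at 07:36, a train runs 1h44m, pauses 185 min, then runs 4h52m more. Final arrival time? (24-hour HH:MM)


Depart: 07:36
Leg 1: +104 min -> 09:20
Layover: +185 min -> 12:25
Leg 2: +292 min -> 17:17
Total travel: 581 minutes = 9h 41m
Arrival: 17:17

17:17


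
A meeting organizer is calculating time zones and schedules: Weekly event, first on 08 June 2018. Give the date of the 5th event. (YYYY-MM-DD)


First occurrence: 2018-06-08 (occurrence 1)
Each occurrence is 7 days after the previous.
Occurrence 5 is 4 weeks after the first.
4 weeks = 28 days
2018-06-08 + 28 days = 2018-07-06

2018-07-06


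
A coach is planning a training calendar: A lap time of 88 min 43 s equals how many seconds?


Minutes: 88
Seconds: 43
Convert minutes to seconds: 88 x 60 = 5280
Add remaining seconds: 5280 + 43 = 5323

5323


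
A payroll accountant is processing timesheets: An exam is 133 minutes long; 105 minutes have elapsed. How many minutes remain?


Total budget: 133 minutes
Time used: 105 minutes
Remaining: 133 - 105 = 28 minutes
Percent used: 78.9%
Percent remaining: 21.1%

28


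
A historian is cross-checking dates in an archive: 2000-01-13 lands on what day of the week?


Date: 2000-01-13
January 1, 2000 is a Saturday
Day of year: 13
Offset from Jan 1: 12 days
12 mod 7 = 5
Result: Thursday

Thursday


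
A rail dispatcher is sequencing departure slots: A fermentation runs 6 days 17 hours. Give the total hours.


Days: 6
Extra hours: 17
Hours per day: 24
Days to hours: 6 x 24 = 144
Total: 144 + 17 = 161

161


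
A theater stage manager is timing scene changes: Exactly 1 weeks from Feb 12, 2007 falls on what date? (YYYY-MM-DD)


Start: 2007-02-12
Weeks to add: 1
Convert to days: 1 x 7 = 7 days
Add 7 days to 2007-02-12
Result: 2007-02-19

2007-02-19


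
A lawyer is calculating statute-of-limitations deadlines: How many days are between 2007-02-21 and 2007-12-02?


Start date: 2007-02-21
End date: 2007-12-02
Feb 2007: +8 days
Mar 2007: +31 days
Apr 2007: +30 days
... (8 more months)
Total: 284 days

284


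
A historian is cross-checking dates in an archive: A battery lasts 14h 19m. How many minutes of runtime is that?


Hours: 14
Extra minutes: 19
Minutes per hour: 60
Hours to minutes: 14 x 60 = 840
Total: 840 + 19 = 859

859


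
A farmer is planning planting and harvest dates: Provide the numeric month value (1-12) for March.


Calendar month order:
2. February
3. March <--
4. April
March is month number 3

3


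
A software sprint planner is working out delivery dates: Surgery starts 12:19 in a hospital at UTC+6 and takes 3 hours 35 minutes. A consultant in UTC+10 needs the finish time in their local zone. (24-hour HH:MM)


Start: 12:19 in UTC+6
Step 1 - add duration:
  minutes: 19 + 35 = 54
  hours: 12 + 3 + 0 = 15
  end in UTC+6: 15:54
Step 2 - convert UTC+6 -> UTC+10:
  offset difference: 10 - (6) = 4 hours
  15 + (4) = 19 -> mod 24 = 19
Result: 19:54 in UTC+10

19:54


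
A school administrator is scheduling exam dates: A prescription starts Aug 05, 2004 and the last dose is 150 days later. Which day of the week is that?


Start: 2004-08-05 (Thursday)
Step 1 - find target date: add 150 days
  2004-08-05 + 150 days = 2005-01-02
Step 2 - day of week:
  150 mod 7 = 3
  Thursday + 3 days -> Sunday
Result: Sunday (2005-01-02)

Sunday


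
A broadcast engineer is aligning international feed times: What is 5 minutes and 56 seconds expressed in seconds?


Minutes: 5
Extra seconds: 56
Seconds per minute: 60
Minutes to seconds: 5 x 60 = 300
Total: 300 + 56 = 356

356


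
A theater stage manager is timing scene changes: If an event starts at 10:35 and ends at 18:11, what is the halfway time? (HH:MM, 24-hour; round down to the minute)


Start time: 10:35 = 635 minutes from midnight
End time: 18:11 = 1091 minutes from midnight
Sum: 635 + 1091 = 1726
Midpoint: 1726 / 2 = 863 minutes
Convert: 863 / 60 = 14 hours, 23 minutes
Result: 14:23

14:23


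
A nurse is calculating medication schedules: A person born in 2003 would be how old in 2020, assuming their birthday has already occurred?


Birth year: 2003
Current year: 2020
Age = current year - birth year
Age = 2020 - 2003 = 17

17


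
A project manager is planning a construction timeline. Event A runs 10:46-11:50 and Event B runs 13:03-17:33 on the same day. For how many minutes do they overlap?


Interval A: [646, 710] minutes from midnight
Interval B: [783, 1053] minutes from midnight
Overlap start = max(646, 783) = 783
Overlap end = min(710, 1053) = 710
End <= start, so the intervals do not overlap: 0 minutes

0


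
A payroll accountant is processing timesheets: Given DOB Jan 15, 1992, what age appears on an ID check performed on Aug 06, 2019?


Birth: 1992-01-15
Reference: 2019-08-06
Year difference: 2019 - 1992 = 27
Has birthday (01-15) occurred by 08-06? Yes
Age in full years: 27

27


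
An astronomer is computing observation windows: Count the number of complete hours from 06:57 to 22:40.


Start: 06:57
End: 22:40
Hour difference: 22 - 6 = 16 hours
Minute difference: 40 - 57 = -17 minutes
Total minutes: 943
Complete hours: 943 / 60 = 15 (remainder 43)

15


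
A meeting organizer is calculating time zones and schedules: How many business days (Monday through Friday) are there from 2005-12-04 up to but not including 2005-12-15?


Start: 2005-12-04 (Sunday)
End (exclusive): 2005-12-15 (Thursday)
Total calendar days: 11
Full weeks: 11 // 7 = 1 -> 5 weekdays
Remaining 4 days starting on Sunday:
  Sun(-), Mon(w), Tue(w), Wed(w) -> 3 weekdays
Total business days: 5 + 3 = 8

8


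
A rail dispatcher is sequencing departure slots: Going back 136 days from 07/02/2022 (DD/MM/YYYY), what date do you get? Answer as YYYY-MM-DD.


Start: 2022-02-07
Subtracting 136 days
Days already passed in February: 7
After going back through February: 129 more days to subtract
January 2022: 31 days, 98 remaining
December 2021: 31 days, 67 remaining
November 2021: 30 days, 37 remaining
October 2021: 31 days, 6 remaining
Result: 2021-09-24

2021-09-24


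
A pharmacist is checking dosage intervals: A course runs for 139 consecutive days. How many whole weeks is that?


Total days: 139
Days per week: 7
Division: 139 / 7 = 19 remainder 6
Complete weeks: 19
Remaining days: 6

19


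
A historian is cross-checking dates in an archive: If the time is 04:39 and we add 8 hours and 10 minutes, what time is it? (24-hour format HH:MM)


Start time: 04:39
Adding: 8 hours 10 minutes
Minutes: 39 + 10 = 49
Hours: 4 + 8 + 0 = 12
Result: 12:49

12:49


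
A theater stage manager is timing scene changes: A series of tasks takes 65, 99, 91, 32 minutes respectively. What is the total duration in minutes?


Durations: 65, 99, 91, 32
Running sum: 65
+ 99 = 164
+ 91 = 255
+ 32 = 287
Total duration: 287 minutes
That is 4 hours and 47 minutes

287


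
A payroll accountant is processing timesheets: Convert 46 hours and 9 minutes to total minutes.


Hours: 46
Minutes: 9
Convert hours to minutes: 46 x 60 = 2760
Add remaining minutes: 2760 + 9 = 2769

2769


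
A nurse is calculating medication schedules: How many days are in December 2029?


Month: December
Year: 2029
December is a 31-day month
Total: 31 days

31


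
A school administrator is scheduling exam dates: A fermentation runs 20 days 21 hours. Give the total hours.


Days: 20
Extra hours: 21
Hours per day: 24
Days to hours: 20 x 24 = 480
Total: 480 + 21 = 501

501


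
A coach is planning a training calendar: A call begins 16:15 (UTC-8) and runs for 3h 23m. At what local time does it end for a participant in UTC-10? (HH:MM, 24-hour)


Start: 16:15 in UTC-8
Step 1 - add duration:
  minutes: 15 + 23 = 38
  hours: 16 + 3 + 0 = 19
  end in UTC-8: 19:38
Step 2 - convert UTC-8 -> UTC-10:
  offset difference: -10 - (-8) = -2 hours
  19 + (-2) = 17 -> mod 24 = 17
Result: 17:38 in UTC-10

17:38


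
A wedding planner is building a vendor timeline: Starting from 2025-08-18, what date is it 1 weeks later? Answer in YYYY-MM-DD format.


Start: 2025-08-18
Weeks to add: 1
Convert to days: 1 x 7 = 7 days
Add 7 days to 2025-08-18
Result: 2025-08-25

2025-08-25


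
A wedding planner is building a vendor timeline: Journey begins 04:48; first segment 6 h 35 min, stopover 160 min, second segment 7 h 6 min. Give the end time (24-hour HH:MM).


Depart: 04:48
Leg 1: +395 min -> 11:23
Layover: +160 min -> 14:03
Leg 2: +426 min -> 21:09
Total travel: 981 minutes = 16h 21m
Arrival: 21:09

21:09


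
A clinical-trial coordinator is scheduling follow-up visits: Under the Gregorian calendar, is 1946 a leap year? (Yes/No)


Year: 1946
Divisible by 4? 1946 / 4 = 486.5 -> No
Not divisible by 4, so NOT a leap year

No


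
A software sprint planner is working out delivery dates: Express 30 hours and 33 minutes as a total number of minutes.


Hours: 30
Extra minutes: 33
Minutes per hour: 60
Hours to minutes: 30 x 60 = 1800
Total: 1800 + 33 = 1833

1833


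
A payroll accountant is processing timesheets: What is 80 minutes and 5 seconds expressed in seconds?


Minutes: 80
Extra seconds: 5
Seconds per minute: 60
Minutes to seconds: 80 x 60 = 4800
Total: 4800 + 5 = 4805

4805


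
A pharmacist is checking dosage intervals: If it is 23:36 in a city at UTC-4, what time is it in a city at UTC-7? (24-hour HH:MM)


Local time: 23:36 at UTC-4 (offset -4h)
Target zone: UTC-7 (offset -7h)
Difference: -7 - (-4) = -3 hours
Calculation: 23 + (-3) = 20
Result: 20:36

20:36


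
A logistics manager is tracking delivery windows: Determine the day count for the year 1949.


Year: 1949
Check leap year rules:
Divisible by 4? No
1949 is not a leap year
Days: 365

365


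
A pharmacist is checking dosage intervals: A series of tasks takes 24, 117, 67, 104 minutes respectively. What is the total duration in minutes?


Durations: 24, 117, 67, 104
Running sum: 24
+ 117 = 141
+ 67 = 208
+ 104 = 312
Total duration: 312 minutes
That is 5 hours and 12 minutes

312


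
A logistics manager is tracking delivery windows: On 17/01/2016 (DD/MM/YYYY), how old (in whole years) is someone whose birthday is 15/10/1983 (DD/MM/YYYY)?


Birth: 1983-10-15
Reference: 2016-01-17
Year difference: 2016 - 1983 = 33
Has birthday (10-15) occurred by 01-17? No
Birthday not yet reached this year -> subtract 1
Age in full years: 32

32


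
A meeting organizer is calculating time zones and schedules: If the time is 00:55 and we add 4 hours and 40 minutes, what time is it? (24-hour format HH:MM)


Start time: 00:55
Adding: 4 hours 40 minutes
Minutes: 55 + 40 = 95
Minute overflow: 95 >= 60, so carry 1 hour, minutes = 35
Hours: 0 + 4 + 1 = 5
Result: 05:35

05:35


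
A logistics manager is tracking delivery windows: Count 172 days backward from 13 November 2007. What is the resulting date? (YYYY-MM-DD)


Start: 2007-11-13
Subtracting 172 days
Days already passed in November: 13
After going back through November: 159 more days to subtract
October 2007: 31 days, 128 remaining
September 2007: 30 days, 98 remaining
August 2007: 31 days, 67 remaining
July 2007: 31 days, 36 remaining
Result: 2007-05-25

2007-05-25


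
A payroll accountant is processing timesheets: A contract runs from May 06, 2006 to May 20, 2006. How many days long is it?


Start date: 2006-05-06
End date: 2006-05-20
May 2006: +14 days
Total: 14 days

14


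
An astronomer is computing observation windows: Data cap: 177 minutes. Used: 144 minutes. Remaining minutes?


Total budget: 177 minutes
Time used: 144 minutes
Remaining: 177 - 144 = 33 minutes
Percent used: 81.4%
Percent remaining: 18.6%

33


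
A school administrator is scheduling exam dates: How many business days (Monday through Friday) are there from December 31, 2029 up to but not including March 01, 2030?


Start: 2029-12-31 (Monday)
End (exclusive): 2030-03-01 (Friday)
Total calendar days: 60
Full weeks: 60 // 7 = 8 -> 40 weekdays
Remaining 4 days starting on Monday:
  Mon(w), Tue(w), Wed(w), Thu(w) -> 4 weekdays
Total business days: 40 + 4 = 44

44


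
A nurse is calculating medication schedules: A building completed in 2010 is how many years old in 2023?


Birth year: 2010
Current year: 2023
Age = current year - birth year
Age = 2023 - 2010 = 13

13


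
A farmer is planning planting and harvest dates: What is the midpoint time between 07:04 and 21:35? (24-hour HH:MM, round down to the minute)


Start time: 07:04 = 424 minutes from midnight
End time: 21:35 = 1295 minutes from midnight
Sum: 424 + 1295 = 1719
Midpoint: 1719 / 2 = 859 minutes
Convert: 859 / 60 = 14 hours, 19 minutes
Result: 14:19

14:19


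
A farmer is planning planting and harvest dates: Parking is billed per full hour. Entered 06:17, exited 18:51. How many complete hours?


Start: 06:17
End: 18:51
Hour difference: 18 - 6 = 12 hours
Minute difference: 51 - 17 = 34 minutes
Total minutes: 754
Complete hours: 754 / 60 = 12 (remainder 34)

12


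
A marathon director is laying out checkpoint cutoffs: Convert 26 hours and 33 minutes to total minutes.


Hours: 26
Minutes: 33
Convert hours to minutes: 26 x 60 = 1560
Add remaining minutes: 1560 + 33 = 1593

1593


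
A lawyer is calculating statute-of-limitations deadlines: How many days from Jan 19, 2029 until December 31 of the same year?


Start: January 19, 2029
End: December 31, 2029
Days left in January: 12
February: 28
March: 31
April: 30
May: 31
... plus remaining months
Sum of remaining months: 334
Total: 12 + 334 = 346

346


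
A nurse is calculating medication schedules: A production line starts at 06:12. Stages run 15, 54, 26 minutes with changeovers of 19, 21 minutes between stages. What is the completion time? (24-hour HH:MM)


Start: 06:12 = 372 min from midnight
  after task 1 (15 min): 06:27
  after break (19 min): 06:46
  after task 2 (54 min): 07:40
  after break (21 min): 08:01
  after task 3 (26 min): 08:27
Total elapsed: 135 minutes
End time: 08:27

08:27


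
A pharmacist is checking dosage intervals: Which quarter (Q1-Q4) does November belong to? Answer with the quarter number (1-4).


Month: November (month 11)
Q1: January-March (months 1-3)
Q2: April-June (months 4-6)
Q3: July-September (months 7-9)
Q4: October-December (months 10-12)
Month 11 falls in Q4

4


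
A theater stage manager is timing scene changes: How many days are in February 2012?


Month: February
Year: 2012
2012 is a leap year
February has 29 days
Total: 29 days

29


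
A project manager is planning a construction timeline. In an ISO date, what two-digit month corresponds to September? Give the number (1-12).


Calendar month order:
8. August
9. September <--
10. October
September is month number 9

9


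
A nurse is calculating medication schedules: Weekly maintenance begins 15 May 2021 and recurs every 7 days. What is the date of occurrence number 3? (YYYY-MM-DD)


First occurrence: 2021-05-15 (occurrence 1)
Each occurrence is 7 days after the previous.
Occurrence 3 is 2 weeks after the first.
2 weeks = 14 days
2021-05-15 + 14 days = 2021-05-29

2021-05-29


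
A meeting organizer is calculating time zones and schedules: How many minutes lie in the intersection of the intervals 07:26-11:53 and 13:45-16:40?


Interval A: [446, 713] minutes from midnight
Interval B: [825, 1000] minutes from midnight
Overlap start = max(446, 825) = 825
Overlap end = min(713, 1000) = 713
End <= start, so the intervals do not overlap: 0 minutes

0


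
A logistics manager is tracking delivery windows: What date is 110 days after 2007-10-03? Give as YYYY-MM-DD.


Start: 2007-10-03
Adding 110 days
Days remaining in October: 28
After October: 82 days still to add
November 2007: 30 days, 52 remaining
December 2007: 31 days, 21 remaining
January 2008 has 31 days, need 21
Result: 2008-01-21

2008-01-21


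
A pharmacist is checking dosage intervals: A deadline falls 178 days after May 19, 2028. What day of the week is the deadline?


Start: 2028-05-19 (Friday)
Step 1 - find target date: add 178 days
  2028-05-19 + 178 days = 2028-11-13
Step 2 - day of week:
  178 mod 7 = 3
  Friday + 3 days -> Monday
Result: Monday (2028-11-13)

Monday


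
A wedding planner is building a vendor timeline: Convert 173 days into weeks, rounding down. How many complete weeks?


Total days: 173
Days per week: 7
Division: 173 / 7 = 24 remainder 5
Complete weeks: 24
Remaining days: 5

24


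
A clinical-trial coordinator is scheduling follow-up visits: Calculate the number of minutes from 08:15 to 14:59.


Start time: 08:15 = 495 minutes from midnight
End time: 14:59 = 899 minutes from midnight
Difference: 899 - 495 = 404 minutes
That is 6 hours and 44 minutes

404


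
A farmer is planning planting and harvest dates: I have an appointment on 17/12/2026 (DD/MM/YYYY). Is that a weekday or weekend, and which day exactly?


Date: 2026-12-17
January 1, 2026 is a Thursday
Day of year: 351
Offset from Jan 1: 350 days
350 mod 7 = 0
Result: Thursday

Thursday


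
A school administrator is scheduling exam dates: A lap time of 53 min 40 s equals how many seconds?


Minutes: 53
Seconds: 40
Convert minutes to seconds: 53 x 60 = 3180
Add remaining seconds: 3180 + 40 = 3220

3220


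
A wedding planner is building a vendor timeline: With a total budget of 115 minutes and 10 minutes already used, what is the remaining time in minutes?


Total budget: 115 minutes
Time used: 10 minutes
Remaining: 115 - 10 = 105 minutes
Percent used: 8.7%
Percent remaining: 91.3%

105


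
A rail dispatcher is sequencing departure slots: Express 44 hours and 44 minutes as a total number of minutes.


Hours: 44
Extra minutes: 44
Minutes per hour: 60
Hours to minutes: 44 x 60 = 2640
Total: 2640 + 44 = 2684

2684


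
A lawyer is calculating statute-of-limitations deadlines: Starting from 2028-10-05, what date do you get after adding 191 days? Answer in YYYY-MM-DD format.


Start: 2028-10-05
Adding 191 days
Days remaining in October: 26
After October: 165 days still to add
November 2028: 30 days, 135 remaining
December 2028: 31 days, 104 remaining
January 2029: 31 days, 73 remaining
February 2029: 28 days, 45 remaining
Result: 2029-04-14

2029-04-14


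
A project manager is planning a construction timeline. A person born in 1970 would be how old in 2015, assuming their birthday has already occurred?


Birth year: 1970
Current year: 2015
Age = current year - birth year
Age = 2015 - 1970 = 45

45


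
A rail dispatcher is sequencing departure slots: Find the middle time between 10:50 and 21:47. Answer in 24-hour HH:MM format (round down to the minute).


Start time: 10:50 = 650 minutes from midnight
End time: 21:47 = 1307 minutes from midnight
Sum: 650 + 1307 = 1957
Midpoint: 1957 / 2 = 978 minutes
Convert: 978 / 60 = 16 hours, 18 minutes
Result: 16:18

16:18


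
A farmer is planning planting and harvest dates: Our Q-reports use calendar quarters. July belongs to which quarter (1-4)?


Month: July (month 7)
Q1: January-March (months 1-3)
Q2: April-June (months 4-6)
Q3: July-September (months 7-9)
Q4: October-December (months 10-12)
Month 7 falls in Q3

3


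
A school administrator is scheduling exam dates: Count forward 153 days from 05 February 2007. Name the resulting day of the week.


Start: 2007-02-05 (Monday)
Step 1 - find target date: add 153 days
  2007-02-05 + 153 days = 2007-07-08
Step 2 - day of week:
  153 mod 7 = 6
  Monday + 6 days -> Sunday
Result: Sunday (2007-07-08)

Sunday


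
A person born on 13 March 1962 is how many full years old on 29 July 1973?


Birth: 1962-03-13
Reference: 1973-07-29
Year difference: 1973 - 1962 = 11
Has birthday (03-13) occurred by 07-29? Yes
Age in full years: 11

11


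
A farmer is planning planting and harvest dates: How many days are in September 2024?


Month: September
Year: 2024
September is a 30-day month
Total: 30 days

30


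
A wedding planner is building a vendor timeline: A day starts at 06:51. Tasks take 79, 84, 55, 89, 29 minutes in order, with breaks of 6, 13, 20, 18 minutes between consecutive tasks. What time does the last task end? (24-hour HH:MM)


Start: 06:51 = 411 min from midnight
  after task 1 (79 min): 08:10
  after break (6 min): 08:16
  after task 2 (84 min): 09:40
  after break (13 min): 09:53
  after task 3 (55 min): 10:48
  after break (20 min): 11:08
  after task 4 (89 min): 12:37
  after break (18 min): 12:55
  after task 5 (29 min): 13:24
Total elapsed: 393 minutes
End time: 13:24

13:24


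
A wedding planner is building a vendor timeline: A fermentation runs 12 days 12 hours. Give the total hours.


Days: 12
Extra hours: 12
Hours per day: 24
Days to hours: 12 x 24 = 288
Total: 288 + 12 = 300

300


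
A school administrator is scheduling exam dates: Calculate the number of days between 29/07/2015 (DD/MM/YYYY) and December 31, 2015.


Start: July 29, 2015
End: December 31, 2015
Days left in July: 2
August: 31
September: 30
October: 31
November: 30
... plus remaining months
Sum of remaining months: 153
Total: 2 + 153 = 155

155


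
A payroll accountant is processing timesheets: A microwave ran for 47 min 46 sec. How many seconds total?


Minutes: 47
Extra seconds: 46
Seconds per minute: 60
Minutes to seconds: 47 x 60 = 2820
Total: 2820 + 46 = 2866

2866


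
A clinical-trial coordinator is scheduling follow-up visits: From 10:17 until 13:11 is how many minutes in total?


Start time: 10:17 = 617 minutes from midnight
End time: 13:11 = 791 minutes from midnight
Difference: 791 - 617 = 174 minutes
That is 2 hours and 54 minutes

174


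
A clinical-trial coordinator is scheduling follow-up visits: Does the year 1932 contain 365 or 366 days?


Year: 1932
Check leap year rules:
Divisible by 4? Yes
Divisible by 100? No
1932 is a leap year
Days: 366

366


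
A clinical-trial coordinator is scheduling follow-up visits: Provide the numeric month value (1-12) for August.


Calendar month order:
7. July
8. August <--
9. September
August is month number 8

8


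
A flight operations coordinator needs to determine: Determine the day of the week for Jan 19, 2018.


Date: 2018-01-19
January 1, 2018 is a Monday
Day of year: 19
Offset from Jan 1: 18 days
18 mod 7 = 4
Result: Friday

Friday


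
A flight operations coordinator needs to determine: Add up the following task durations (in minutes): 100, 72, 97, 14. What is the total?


Durations: 100, 72, 97, 14
Running sum: 100
+ 72 = 172
+ 97 = 269
+ 14 = 283
Total duration: 283 minutes
That is 4 hours and 43 minutes

283


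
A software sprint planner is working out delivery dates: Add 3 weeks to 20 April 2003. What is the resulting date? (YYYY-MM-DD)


Start: 2003-04-20
Weeks to add: 3
Convert to days: 3 x 7 = 21 days
Add 21 days to 2003-04-20
Result: 2003-05-11

2003-05-11


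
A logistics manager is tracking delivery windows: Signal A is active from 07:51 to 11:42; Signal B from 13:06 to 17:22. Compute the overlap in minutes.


Interval A: [471, 702] minutes from midnight
Interval B: [786, 1042] minutes from midnight
Overlap start = max(471, 786) = 786
Overlap end = min(702, 1042) = 702
End <= start, so the intervals do not overlap: 0 minutes

0


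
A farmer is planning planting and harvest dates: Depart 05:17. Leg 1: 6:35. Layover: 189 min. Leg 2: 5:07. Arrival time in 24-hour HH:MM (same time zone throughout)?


Depart: 05:17
Leg 1: +395 min -> 11:52
Layover: +189 min -> 15:01
Leg 2: +307 min -> 20:08
Total travel: 891 minutes = 14h 51m
Arrival: 20:08

20:08


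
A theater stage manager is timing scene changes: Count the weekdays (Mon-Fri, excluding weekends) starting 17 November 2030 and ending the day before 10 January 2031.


Start: 2030-11-17 (Sunday)
End (exclusive): 2031-01-10 (Friday)
Total calendar days: 54
Full weeks: 54 // 7 = 7 -> 35 weekdays
Remaining 5 days starting on Sunday:
  Sun(-), Mon(w), Tue(w), Wed(w), Thu(w) -> 4 weekdays
Total business days: 35 + 4 = 39

39


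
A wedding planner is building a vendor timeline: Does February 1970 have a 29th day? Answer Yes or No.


Year: 1970
Divisible by 4? 1970 / 4 = 492.5 -> No
Not divisible by 4, so NOT a leap year

No


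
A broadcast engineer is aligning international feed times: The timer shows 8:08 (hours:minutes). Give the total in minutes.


Hours: 8
Minutes: 8
Convert hours to minutes: 8 x 60 = 480
Add remaining minutes: 480 + 8 = 488

488


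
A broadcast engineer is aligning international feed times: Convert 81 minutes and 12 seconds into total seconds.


Minutes: 81
Seconds: 12
Convert minutes to seconds: 81 x 60 = 4860
Add remaining seconds: 4860 + 12 = 4872

4872


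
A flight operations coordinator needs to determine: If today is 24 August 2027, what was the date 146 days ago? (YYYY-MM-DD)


Start: 2027-08-24
Subtracting 146 days
Days already passed in August: 24
After going back through August: 122 more days to subtract
July 2027: 31 days, 91 remaining
June 2027: 30 days, 61 remaining
May 2027: 31 days, 30 remaining
April 2027 has 30 days, need 30
Result: 2027-03-31

2027-03-31


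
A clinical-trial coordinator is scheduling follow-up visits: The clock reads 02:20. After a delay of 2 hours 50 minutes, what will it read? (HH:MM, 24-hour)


Start time: 02:20
Adding: 2 hours 50 minutes
Minutes: 20 + 50 = 70
Minute overflow: 70 >= 60, so carry 1 hour, minutes = 10
Hours: 2 + 2 + 1 = 5
Result: 05:10

05:10


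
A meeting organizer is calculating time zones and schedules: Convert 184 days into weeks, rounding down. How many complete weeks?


Total days: 184
Days per week: 7
Division: 184 / 7 = 26 remainder 2
Complete weeks: 26
Remaining days: 2

26


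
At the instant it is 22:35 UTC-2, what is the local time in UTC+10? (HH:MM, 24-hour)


Local time: 22:35 at UTC-2 (offset -2h)
Target zone: UTC+10 (offset 10h)
Difference: 10 - (-2) = 12 hours
Calculation: 22 + (12) = 34
Wraparound: (34) mod 24 = 10
Result: 10:35

10:35


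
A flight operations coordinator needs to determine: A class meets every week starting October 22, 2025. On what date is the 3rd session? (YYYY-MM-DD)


First occurrence: 2025-10-22 (occurrence 1)
Each occurrence is 7 days after the previous.
Occurrence 3 is 2 weeks after the first.
2 weeks = 14 days
2025-10-22 + 14 days = 2025-11-05

2025-11-05


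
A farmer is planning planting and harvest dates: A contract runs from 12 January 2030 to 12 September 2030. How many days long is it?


Start date: 2030-01-12
End date: 2030-09-12
Jan 2030: +20 days
Feb 2030: +28 days
Mar 2030: +31 days
... (6 more months)
Total: 243 days

243


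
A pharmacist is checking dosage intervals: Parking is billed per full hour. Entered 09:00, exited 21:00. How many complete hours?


Start: 09:00
End: 21:00
Hour difference: 21 - 9 = 12 hours
Minute difference: 0 - 0 = 0 minutes
Total minutes: 720
Complete hours: 720 / 60 = 12 (remainder 0)

12


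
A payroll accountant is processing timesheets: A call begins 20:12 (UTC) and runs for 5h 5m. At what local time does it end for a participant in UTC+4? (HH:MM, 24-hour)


Start: 20:12 in UTC
Step 1 - add duration:
  minutes: 12 + 5 = 17
  hours: 20 + 5 + 0 = 25
  end in UTC: 01:17
Step 2 - convert UTC -> UTC+4:
  offset difference: 4 - (0) = 4 hours
  1 + (4) = 5 -> mod 24 = 5
Result: 05:17 in UTC+4

05:17


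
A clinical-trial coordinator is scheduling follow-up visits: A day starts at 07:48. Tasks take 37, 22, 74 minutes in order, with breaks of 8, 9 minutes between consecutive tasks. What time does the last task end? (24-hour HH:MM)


Start: 07:48 = 468 min from midnight
  after task 1 (37 min): 08:25
  after break (8 min): 08:33
  after task 2 (22 min): 08:55
  after break (9 min): 09:04
  after task 3 (74 min): 10:18
Total elapsed: 150 minutes
End time: 10:18

10:18


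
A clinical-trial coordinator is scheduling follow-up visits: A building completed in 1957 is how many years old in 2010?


Birth year: 1957
Current year: 2010
Age = current year - birth year
Age = 2010 - 1957 = 53

53


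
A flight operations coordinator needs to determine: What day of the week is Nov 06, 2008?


Date: 2008-11-06
January 1, 2008 is a Tuesday
Day of year: 311
Offset from Jan 1: 310 days
310 mod 7 = 2
Result: Thursday

Thursday


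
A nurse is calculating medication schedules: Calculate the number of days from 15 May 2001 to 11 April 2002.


Start date: 2001-05-15
End date: 2002-04-11
May 2001: +17 days
Jun 2001: +30 days
Jul 2001: +31 days
... (9 more months)
Total: 331 days

331


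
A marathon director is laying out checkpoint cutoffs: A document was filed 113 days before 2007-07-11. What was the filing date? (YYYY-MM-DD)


Start: 2007-07-11
Subtracting 113 days
Days already passed in July: 11
After going back through July: 102 more days to subtract
June 2007: 30 days, 72 remaining
May 2007: 31 days, 41 remaining
April 2007: 30 days, 11 remaining
March 2007 has 31 days, need 11
Result: 2007-03-20

2007-03-20


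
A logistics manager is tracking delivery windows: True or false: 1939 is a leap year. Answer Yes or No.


Year: 1939
Divisible by 4? 1939 / 4 = 484.75 -> No
Not divisible by 4, so NOT a leap year

No


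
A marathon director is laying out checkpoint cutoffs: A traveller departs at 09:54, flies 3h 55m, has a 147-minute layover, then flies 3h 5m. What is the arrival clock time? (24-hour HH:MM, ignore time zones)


Depart: 09:54
Leg 1: +235 min -> 13:49
Layover: +147 min -> 16:16
Leg 2: +185 min -> 19:21
Total travel: 567 minutes = 9h 27m
Arrival: 19:21

19:21
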